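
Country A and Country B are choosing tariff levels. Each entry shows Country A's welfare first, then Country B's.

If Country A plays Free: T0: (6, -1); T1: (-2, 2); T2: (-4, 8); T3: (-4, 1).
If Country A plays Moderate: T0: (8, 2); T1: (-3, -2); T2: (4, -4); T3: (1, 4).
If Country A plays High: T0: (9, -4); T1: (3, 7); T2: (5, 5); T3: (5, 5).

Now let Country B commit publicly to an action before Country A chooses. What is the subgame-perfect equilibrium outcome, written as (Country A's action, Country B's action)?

(High, T1)

Solve by backward induction (Country B leads).
- T0 → Country A plays High (best of 6, 8, 9); Country B gets -4.
- T1 → Country A plays High (best of -2, -3, 3); Country B gets 7.
- T2 → Country A plays High (best of -4, 4, 5); Country B gets 5.
- T3 → Country A plays High (best of -4, 1, 5); Country B gets 5.
Maximizing over -4, 7, 5, 5, Country B chooses T1. Subgame-perfect outcome: (High, T1) with payoffs (3, 7).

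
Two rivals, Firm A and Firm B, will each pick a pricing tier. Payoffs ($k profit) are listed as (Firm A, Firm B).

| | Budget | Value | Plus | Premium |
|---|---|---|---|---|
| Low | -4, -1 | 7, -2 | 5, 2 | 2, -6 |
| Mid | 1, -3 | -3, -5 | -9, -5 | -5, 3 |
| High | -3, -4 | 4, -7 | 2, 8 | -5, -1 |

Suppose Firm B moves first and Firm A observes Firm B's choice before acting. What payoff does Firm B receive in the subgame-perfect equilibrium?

Solve by backward induction (Firm B leads).
- Budget → Firm A plays Mid (best of -4, 1, -3); Firm B gets -3.
- Value → Firm A plays Low (best of 7, -3, 4); Firm B gets -2.
- Plus → Firm A plays Low (best of 5, -9, 2); Firm B gets 2.
- Premium → Firm A plays Low (best of 2, -5, -5); Firm B gets -6.
Maximizing over -3, -2, 2, -6, Firm B chooses Plus. Subgame-perfect outcome: (Low, Plus) with payoffs (5, 2).

2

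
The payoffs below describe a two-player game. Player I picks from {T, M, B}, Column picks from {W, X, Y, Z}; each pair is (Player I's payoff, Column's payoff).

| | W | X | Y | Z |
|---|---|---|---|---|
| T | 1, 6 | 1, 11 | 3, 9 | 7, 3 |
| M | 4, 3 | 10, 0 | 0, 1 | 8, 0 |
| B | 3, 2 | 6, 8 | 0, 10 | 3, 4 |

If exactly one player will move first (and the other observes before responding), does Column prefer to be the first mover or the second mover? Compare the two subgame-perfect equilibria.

If Player I leads: Column's best replies are T→X, M→W, B→Y; Player I's induced payoffs 1, 4, 0; outcome (M, W), payoffs (4, 3).
If Column leads: Player I's best replies are W→M, X→M, Y→T, Z→M; Column's induced payoffs 3, 0, 9, 0; outcome (T, Y), payoffs (3, 9).
Column gets 9 moving first and 3 moving second, so Column prefers to move first.

first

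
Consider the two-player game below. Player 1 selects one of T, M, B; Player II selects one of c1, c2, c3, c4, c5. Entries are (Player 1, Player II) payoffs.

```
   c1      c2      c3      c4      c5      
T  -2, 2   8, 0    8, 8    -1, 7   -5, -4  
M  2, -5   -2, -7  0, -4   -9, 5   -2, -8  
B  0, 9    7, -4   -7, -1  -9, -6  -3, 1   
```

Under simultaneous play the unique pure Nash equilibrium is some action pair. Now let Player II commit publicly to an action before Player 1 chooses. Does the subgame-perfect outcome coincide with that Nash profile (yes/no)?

yes

Solve by backward induction (Player II leads).
- c1 → Player 1 plays M (best of -2, 2, 0); Player II gets -5.
- c2 → Player 1 plays T (best of 8, -2, 7); Player II gets 0.
- c3 → Player 1 plays T (best of 8, 0, -7); Player II gets 8.
- c4 → Player 1 plays T (best of -1, -9, -9); Player II gets 7.
- c5 → Player 1 plays M (best of -5, -2, -3); Player II gets -8.
Among -5, 0, 8, 7, -8, the best is 8 at c3. Subgame-perfect outcome: (T, c3) with payoffs (8, 8).
Now find the simultaneous Nash equilibrium.
Player 1's best replies: c1→M; c2→T; c3→T; c4→T; c5→M.
Player II's best replies: T→c3; M→c4; B→c1.
Only (T, c3) has each player best-responding; Nash payoffs (8, 8).
Sequential outcome (T, c3) coincides with the Nash profile (T, c3).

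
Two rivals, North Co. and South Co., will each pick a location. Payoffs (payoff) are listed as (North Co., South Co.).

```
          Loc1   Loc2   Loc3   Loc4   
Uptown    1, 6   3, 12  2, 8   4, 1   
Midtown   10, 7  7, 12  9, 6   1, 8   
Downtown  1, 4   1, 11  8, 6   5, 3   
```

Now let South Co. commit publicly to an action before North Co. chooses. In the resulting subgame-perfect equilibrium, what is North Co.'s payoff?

7

Solve by backward induction (South Co. leads).
- Loc1 → North Co. plays Midtown (best of 1, 10, 1); South Co. gets 7.
- Loc2 → North Co. plays Midtown (best of 3, 7, 1); South Co. gets 12.
- Loc3 → North Co. plays Midtown (best of 2, 9, 8); South Co. gets 6.
- Loc4 → North Co. plays Downtown (best of 4, 1, 5); South Co. gets 3.
Maximizing over 7, 12, 6, 3, South Co. chooses Loc2. Subgame-perfect outcome: (Midtown, Loc2) with payoffs (7, 12).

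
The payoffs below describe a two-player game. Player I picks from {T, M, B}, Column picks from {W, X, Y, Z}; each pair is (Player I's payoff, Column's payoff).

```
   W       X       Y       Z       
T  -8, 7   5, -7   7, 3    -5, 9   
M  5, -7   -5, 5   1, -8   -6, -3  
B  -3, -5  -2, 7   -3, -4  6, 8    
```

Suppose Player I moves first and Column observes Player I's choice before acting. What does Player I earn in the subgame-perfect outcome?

Backward induction with Player I moving first.
- T: BR = Z, leader payoff -5.
- M: BR = X, leader payoff -5.
- B: BR = Z, leader payoff 6.
Maximizing over -5, -5, 6, Player I chooses B. Subgame-perfect outcome: (B, Z) with payoffs (6, 8).

6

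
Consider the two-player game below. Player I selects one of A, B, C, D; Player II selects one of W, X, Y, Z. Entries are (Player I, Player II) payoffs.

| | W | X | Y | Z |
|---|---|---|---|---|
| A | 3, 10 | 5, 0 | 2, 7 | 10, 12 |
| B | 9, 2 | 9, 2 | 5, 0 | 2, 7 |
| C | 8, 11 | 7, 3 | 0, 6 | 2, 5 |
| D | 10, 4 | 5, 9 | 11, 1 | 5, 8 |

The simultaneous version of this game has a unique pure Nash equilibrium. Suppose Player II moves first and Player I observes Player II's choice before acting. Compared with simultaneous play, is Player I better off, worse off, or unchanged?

unchanged

Backward induction with Player II moving first.
- W → Player I plays D (best of 3, 9, 8, 10); Player II gets 4.
- X → Player I plays B (best of 5, 9, 7, 5); Player II gets 2.
- Y → Player I plays D (best of 2, 5, 0, 11); Player II gets 1.
- Z → Player I plays A (best of 10, 2, 2, 5); Player II gets 12.
Among 4, 2, 1, 12, the best is 12 at Z. Subgame-perfect outcome: (A, Z) with payoffs (10, 12).
Under simultaneous play:
Player I's best replies: W→D; X→B; Y→D; Z→A.
Player II's best replies: A→Z; B→Z; C→W; D→X.
The unique mutual best reply is (A, Z), giving (10, 12).
Player I earns 10 sequentially versus 10 at the Nash outcome: unchanged.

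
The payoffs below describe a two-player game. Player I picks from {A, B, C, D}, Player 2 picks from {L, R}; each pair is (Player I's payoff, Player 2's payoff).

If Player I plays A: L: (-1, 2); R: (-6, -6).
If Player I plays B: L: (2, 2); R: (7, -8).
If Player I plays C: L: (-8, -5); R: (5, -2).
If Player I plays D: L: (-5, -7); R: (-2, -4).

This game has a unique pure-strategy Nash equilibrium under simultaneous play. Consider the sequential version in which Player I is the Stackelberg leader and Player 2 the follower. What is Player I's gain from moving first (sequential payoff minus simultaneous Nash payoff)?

3

Solve by backward induction (Player I leads).
- A: BR = L, leader payoff -1.
- B: BR = L, leader payoff 2.
- C: BR = R, leader payoff 5.
- D: BR = R, leader payoff -2.
Maximizing over -1, 2, 5, -2, Player I chooses C. Subgame-perfect outcome: (C, R) with payoffs (5, -2).
Under simultaneous play:
Player I's best replies: L→B; R→B.
Player 2's best replies: A→L; B→L; C→R; D→R.
The unique mutual best reply is (B, L), giving (2, 2).
Player I's commitment gain: 5 − 2 = 3.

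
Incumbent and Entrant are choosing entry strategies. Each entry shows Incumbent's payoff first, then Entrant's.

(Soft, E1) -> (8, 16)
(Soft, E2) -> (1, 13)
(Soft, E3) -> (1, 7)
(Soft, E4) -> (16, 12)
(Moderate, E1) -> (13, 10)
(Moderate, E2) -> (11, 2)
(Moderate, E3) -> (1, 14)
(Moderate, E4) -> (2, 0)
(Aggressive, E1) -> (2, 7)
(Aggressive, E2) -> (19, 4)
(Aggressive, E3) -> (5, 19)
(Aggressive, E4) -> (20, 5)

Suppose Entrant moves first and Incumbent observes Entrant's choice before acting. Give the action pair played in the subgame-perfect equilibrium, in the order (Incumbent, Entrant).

(Aggressive, E3)

Incumbent best-responds to each possible Entrant move:
- E1: BR = Moderate, leader payoff 10.
- E2: BR = Aggressive, leader payoff 4.
- E3: BR = Aggressive, leader payoff 19.
- E4: BR = Aggressive, leader payoff 5.
Maximizing over 10, 4, 19, 5, Entrant chooses E3. Subgame-perfect outcome: (Aggressive, E3) with payoffs (5, 19).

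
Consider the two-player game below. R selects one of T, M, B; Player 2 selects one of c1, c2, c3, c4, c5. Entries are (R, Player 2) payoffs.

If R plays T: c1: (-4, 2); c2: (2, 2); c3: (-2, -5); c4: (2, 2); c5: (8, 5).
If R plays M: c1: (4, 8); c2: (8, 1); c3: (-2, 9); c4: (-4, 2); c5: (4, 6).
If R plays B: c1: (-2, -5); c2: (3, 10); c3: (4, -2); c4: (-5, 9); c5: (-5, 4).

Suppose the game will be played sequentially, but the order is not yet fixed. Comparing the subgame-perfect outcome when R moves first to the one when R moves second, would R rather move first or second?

If R leads: Player 2's best replies are T→c5, M→c3, B→c2; R's induced payoffs 8, -2, 3; outcome (T, c5), payoffs (8, 5).
If Player 2 leads: R's best replies are c1→M, c2→M, c3→B, c4→T, c5→T; Player 2's induced payoffs 8, 1, -2, 2, 5; outcome (M, c1), payoffs (4, 8).
R gets 8 moving first and 4 moving second, so R prefers to move first.

first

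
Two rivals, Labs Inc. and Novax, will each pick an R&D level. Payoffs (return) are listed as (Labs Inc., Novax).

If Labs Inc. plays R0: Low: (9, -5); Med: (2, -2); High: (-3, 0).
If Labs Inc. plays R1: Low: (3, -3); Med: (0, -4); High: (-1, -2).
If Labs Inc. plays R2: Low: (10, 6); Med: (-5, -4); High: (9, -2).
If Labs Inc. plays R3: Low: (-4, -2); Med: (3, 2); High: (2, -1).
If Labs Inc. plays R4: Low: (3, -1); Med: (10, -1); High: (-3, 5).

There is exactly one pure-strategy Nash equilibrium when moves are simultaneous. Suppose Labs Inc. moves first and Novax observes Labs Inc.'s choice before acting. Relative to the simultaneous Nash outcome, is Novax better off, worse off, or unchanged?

unchanged

Solve by backward induction (Labs Inc. leads).
- R0: BR = High, leader payoff -3.
- R1: BR = High, leader payoff -1.
- R2: BR = Low, leader payoff 10.
- R3: BR = Med, leader payoff 3.
- R4: BR = High, leader payoff -3.
Among -3, -1, 10, 3, -3, the best is 10 at R2. Subgame-perfect outcome: (R2, Low) with payoffs (10, 6).
For the simultaneous game, intersect best replies.
Labs Inc.'s best replies: Low→R2; Med→R4; High→R2.
Novax's best replies: R0→High; R1→High; R2→Low; R3→Med; R4→High.
The unique mutual best reply is (R2, Low), giving (10, 6).
Novax earns 6 sequentially versus 6 at the Nash outcome: unchanged.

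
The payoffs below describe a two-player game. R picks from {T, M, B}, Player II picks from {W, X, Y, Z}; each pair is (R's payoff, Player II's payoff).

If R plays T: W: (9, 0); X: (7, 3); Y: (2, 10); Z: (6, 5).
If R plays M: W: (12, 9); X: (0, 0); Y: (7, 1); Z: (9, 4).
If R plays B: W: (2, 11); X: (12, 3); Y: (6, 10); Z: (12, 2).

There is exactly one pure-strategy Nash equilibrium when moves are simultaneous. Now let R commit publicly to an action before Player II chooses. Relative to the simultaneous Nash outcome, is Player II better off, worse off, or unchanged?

Solve by backward induction (R leads).
- T: BR = Y, leader payoff 2.
- M: BR = W, leader payoff 12.
- B: BR = W, leader payoff 2.
Among 2, 12, 2, the best is 12 at M. Subgame-perfect outcome: (M, W) with payoffs (12, 9).
Under simultaneous play:
R's best replies: W→M; X→B; Y→M; Z→B.
Player II's best replies: T→Y; M→W; B→W.
Only (M, W) has each player best-responding; Nash payoffs (12, 9).
Player II earns 9 sequentially versus 9 at the Nash outcome: unchanged.

unchanged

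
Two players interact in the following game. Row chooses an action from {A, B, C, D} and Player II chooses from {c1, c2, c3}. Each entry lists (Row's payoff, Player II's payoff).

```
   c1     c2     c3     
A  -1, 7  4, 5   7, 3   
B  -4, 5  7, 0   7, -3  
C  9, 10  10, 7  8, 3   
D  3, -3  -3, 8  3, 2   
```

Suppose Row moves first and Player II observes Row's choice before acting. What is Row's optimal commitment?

C

Backward induction with Row moving first.
- A: BR = c1, leader payoff -1.
- B: BR = c1, leader payoff -4.
- C: BR = c1, leader payoff 9.
- D: BR = c2, leader payoff -3.
Among -1, -4, 9, -3, the best is 9 at C. Subgame-perfect outcome: (C, c1) with payoffs (9, 10).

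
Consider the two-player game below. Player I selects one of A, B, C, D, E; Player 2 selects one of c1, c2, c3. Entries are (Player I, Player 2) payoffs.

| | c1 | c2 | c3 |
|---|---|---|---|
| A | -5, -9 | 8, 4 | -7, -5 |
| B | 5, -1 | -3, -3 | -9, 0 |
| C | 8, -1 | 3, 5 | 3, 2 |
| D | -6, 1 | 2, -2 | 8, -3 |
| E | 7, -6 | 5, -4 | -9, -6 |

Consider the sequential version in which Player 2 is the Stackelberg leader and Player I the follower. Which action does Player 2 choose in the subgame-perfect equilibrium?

c2

Solve by backward induction (Player 2 leads).
- c1: BR = C, leader payoff -1.
- c2: BR = A, leader payoff 4.
- c3: BR = D, leader payoff -3.
Among -1, 4, -3, the best is 4 at c2. Subgame-perfect outcome: (A, c2) with payoffs (8, 4).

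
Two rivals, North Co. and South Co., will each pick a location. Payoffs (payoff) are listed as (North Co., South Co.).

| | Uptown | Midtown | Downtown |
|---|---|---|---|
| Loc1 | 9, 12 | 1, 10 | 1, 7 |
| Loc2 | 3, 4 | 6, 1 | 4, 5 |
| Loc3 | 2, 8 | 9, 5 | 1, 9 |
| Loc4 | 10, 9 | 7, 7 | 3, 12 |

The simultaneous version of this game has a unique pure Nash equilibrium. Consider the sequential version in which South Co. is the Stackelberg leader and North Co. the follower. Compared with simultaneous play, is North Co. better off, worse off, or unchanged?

Solve by backward induction (South Co. leads).
- Uptown: North Co. compares 9, 3, 2, 10 and picks Loc4; South Co. would get 9.
- Midtown: North Co. compares 1, 6, 9, 7 and picks Loc3; South Co. would get 5.
- Downtown: North Co. compares 1, 4, 1, 3 and picks Loc2; South Co. would get 5.
Among 9, 5, 5, the best is 9 at Uptown. Subgame-perfect outcome: (Loc4, Uptown) with payoffs (10, 9).
Now find the simultaneous Nash equilibrium.
North Co.'s best replies: Uptown→Loc4; Midtown→Loc3; Downtown→Loc2.
South Co.'s best replies: Loc1→Uptown; Loc2→Downtown; Loc3→Downtown; Loc4→Downtown.
The unique mutual best reply is (Loc2, Downtown), giving (4, 5).
North Co. earns 10 sequentially versus 4 at the Nash outcome: better off.

better off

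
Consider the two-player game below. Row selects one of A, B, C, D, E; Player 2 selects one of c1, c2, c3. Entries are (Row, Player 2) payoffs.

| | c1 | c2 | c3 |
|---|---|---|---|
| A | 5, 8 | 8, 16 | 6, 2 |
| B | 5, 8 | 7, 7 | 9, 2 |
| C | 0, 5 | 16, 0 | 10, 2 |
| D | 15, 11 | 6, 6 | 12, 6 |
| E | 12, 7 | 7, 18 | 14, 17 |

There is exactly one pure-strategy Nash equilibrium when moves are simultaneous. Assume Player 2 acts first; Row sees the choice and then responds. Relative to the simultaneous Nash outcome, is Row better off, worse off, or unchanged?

worse off

Row best-responds to each possible Player 2 move:
- c1 → Row plays D (best of 5, 5, 0, 15, 12); Player 2 gets 11.
- c2 → Row plays C (best of 8, 7, 16, 6, 7); Player 2 gets 0.
- c3 → Row plays E (best of 6, 9, 10, 12, 14); Player 2 gets 17.
Maximizing over 11, 0, 17, Player 2 chooses c3. Subgame-perfect outcome: (E, c3) with payoffs (14, 17).
Under simultaneous play:
Row's best replies: c1→D; c2→C; c3→E.
Player 2's best replies: A→c2; B→c1; C→c1; D→c1; E→c2.
The unique mutual best reply is (D, c1), giving (15, 11).
Row earns 14 sequentially versus 15 at the Nash outcome: worse off.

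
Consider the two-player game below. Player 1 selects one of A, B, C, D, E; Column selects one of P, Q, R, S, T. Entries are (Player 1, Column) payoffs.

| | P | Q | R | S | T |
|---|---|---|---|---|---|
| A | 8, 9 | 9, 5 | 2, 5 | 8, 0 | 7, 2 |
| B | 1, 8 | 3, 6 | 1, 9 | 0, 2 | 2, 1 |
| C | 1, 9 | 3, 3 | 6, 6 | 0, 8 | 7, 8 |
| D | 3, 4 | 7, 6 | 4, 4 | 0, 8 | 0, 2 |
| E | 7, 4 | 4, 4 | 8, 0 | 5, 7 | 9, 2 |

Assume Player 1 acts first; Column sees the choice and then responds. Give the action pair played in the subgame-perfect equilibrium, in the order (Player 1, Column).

Solve by backward induction (Player 1 leads).
- A: BR = P, leader payoff 8.
- B: BR = R, leader payoff 1.
- C: BR = P, leader payoff 1.
- D: BR = S, leader payoff 0.
- E: BR = S, leader payoff 5.
Player 1's induced payoffs are 8, 1, 1, 0, 5, so Player 1 commits to A. Subgame-perfect outcome: (A, P) with payoffs (8, 9).

(A, P)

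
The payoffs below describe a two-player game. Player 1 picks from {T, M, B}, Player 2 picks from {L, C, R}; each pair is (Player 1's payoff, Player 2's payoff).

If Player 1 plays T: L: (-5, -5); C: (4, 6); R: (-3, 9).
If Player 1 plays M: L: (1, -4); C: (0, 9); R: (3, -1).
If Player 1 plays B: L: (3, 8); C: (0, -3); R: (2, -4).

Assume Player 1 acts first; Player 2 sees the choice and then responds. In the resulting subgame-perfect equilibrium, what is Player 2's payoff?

Player 2 best-responds to each possible Player 1 move:
- T: BR = R, leader payoff -3.
- M: BR = C, leader payoff 0.
- B: BR = L, leader payoff 3.
Player 1's induced payoffs are -3, 0, 3, so Player 1 commits to B. Subgame-perfect outcome: (B, L) with payoffs (3, 8).

8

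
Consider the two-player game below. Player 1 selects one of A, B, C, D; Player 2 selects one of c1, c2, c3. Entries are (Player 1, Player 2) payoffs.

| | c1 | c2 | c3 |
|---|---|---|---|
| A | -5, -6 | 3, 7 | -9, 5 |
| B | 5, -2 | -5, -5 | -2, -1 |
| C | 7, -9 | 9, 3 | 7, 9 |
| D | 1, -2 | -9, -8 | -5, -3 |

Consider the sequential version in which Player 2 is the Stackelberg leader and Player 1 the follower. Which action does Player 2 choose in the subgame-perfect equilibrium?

Work backward from Player 1's decision.
- c1 → Player 1 plays C (best of -5, 5, 7, 1); Player 2 gets -9.
- c2 → Player 1 plays C (best of 3, -5, 9, -9); Player 2 gets 3.
- c3 → Player 1 plays C (best of -9, -2, 7, -5); Player 2 gets 9.
Player 2's induced payoffs are -9, 3, 9, so Player 2 commits to c3. Subgame-perfect outcome: (C, c3) with payoffs (7, 9).

c3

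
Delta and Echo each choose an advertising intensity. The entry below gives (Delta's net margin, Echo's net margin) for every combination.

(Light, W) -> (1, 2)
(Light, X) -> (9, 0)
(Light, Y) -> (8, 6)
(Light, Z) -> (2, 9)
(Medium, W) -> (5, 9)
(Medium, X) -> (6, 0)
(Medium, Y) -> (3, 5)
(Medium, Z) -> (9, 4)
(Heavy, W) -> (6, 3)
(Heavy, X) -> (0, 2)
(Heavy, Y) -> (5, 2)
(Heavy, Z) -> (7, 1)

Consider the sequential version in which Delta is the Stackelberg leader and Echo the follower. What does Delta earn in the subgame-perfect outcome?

6

Solve by backward induction (Delta leads).
- Light: BR = Z, leader payoff 2.
- Medium: BR = W, leader payoff 5.
- Heavy: BR = W, leader payoff 6.
Delta's induced payoffs are 2, 5, 6, so Delta commits to Heavy. Subgame-perfect outcome: (Heavy, W) with payoffs (6, 3).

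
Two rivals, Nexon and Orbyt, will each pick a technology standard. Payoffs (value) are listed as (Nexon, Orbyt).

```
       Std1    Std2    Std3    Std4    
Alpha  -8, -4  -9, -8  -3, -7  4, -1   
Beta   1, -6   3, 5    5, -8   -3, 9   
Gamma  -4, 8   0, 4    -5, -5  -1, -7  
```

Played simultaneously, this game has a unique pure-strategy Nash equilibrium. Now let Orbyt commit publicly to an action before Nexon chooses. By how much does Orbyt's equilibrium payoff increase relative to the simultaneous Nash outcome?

6

Work backward from Nexon's decision.
- Std1: Nexon compares -8, 1, -4 and picks Beta; Orbyt would get -6.
- Std2: Nexon compares -9, 3, 0 and picks Beta; Orbyt would get 5.
- Std3: Nexon compares -3, 5, -5 and picks Beta; Orbyt would get -8.
- Std4: Nexon compares 4, -3, -1 and picks Alpha; Orbyt would get -1.
Orbyt's induced payoffs are -6, 5, -8, -1, so Orbyt commits to Std2. Subgame-perfect outcome: (Beta, Std2) with payoffs (3, 5).
Under simultaneous play:
Nexon's best replies: Std1→Beta; Std2→Beta; Std3→Beta; Std4→Alpha.
Orbyt's best replies: Alpha→Std4; Beta→Std4; Gamma→Std1.
Only (Alpha, Std4) has each player best-responding; Nash payoffs (4, -1).
Orbyt's commitment gain: 5 − -1 = 6.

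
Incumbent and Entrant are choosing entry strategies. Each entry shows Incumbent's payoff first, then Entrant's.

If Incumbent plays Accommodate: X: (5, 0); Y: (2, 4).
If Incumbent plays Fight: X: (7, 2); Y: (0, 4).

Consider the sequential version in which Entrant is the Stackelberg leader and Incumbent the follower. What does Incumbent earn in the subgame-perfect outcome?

2

Work backward from Incumbent's decision.
- X → Incumbent plays Fight (best of 5, 7); Entrant gets 2.
- Y → Incumbent plays Accommodate (best of 2, 0); Entrant gets 4.
Entrant's induced payoffs are 2, 4, so Entrant commits to Y. Subgame-perfect outcome: (Accommodate, Y) with payoffs (2, 4).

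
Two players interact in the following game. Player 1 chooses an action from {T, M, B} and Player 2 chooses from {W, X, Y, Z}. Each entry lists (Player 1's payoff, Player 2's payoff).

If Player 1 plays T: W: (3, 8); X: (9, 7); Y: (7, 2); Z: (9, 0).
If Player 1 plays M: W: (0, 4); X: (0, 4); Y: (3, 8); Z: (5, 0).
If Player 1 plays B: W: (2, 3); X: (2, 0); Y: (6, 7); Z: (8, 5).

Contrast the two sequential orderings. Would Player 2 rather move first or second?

first

If Player 1 leads: Player 2's best replies are T→W, M→Y, B→Y; Player 1's induced payoffs 3, 3, 6; outcome (B, Y), payoffs (6, 7).
If Player 2 leads: Player 1's best replies are W→T, X→T, Y→T, Z→T; Player 2's induced payoffs 8, 7, 2, 0; outcome (T, W), payoffs (3, 8).
Player 2 gets 8 moving first and 7 moving second, so Player 2 prefers to move first.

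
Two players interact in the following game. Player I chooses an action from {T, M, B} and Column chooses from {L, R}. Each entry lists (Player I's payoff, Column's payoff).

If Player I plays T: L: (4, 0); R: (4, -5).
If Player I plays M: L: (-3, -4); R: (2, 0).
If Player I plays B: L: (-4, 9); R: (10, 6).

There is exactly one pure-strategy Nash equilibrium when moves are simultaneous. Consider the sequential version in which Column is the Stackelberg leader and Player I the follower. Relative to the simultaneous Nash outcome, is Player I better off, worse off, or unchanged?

better off

Solve by backward induction (Column leads).
- L: BR = T, leader payoff 0.
- R: BR = B, leader payoff 6.
Among 0, 6, the best is 6 at R. Subgame-perfect outcome: (B, R) with payoffs (10, 6).
Under simultaneous play:
Player I's best replies: L→T; R→B.
Column's best replies: T→L; M→R; B→L.
Only (T, L) has each player best-responding; Nash payoffs (4, 0).
Player I earns 10 sequentially versus 4 at the Nash outcome: better off.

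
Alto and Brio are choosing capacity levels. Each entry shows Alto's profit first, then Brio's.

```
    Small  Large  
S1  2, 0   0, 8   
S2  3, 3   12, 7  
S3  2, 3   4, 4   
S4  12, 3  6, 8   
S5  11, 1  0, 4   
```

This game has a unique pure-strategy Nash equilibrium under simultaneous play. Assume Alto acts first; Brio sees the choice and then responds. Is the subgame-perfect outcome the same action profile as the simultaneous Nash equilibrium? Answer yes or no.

Brio best-responds to each possible Alto move:
- S1: Brio compares 0, 8 and picks Large; Alto would get 0.
- S2: Brio compares 3, 7 and picks Large; Alto would get 12.
- S3: Brio compares 3, 4 and picks Large; Alto would get 4.
- S4: Brio compares 3, 8 and picks Large; Alto would get 6.
- S5: Brio compares 1, 4 and picks Large; Alto would get 0.
Maximizing over 0, 12, 4, 6, 0, Alto chooses S2. Subgame-perfect outcome: (S2, Large) with payoffs (12, 7).
For the simultaneous game, intersect best replies.
Alto's best replies: Small→S4; Large→S2.
Brio's best replies: S1→Large; S2→Large; S3→Large; S4→Large; S5→Large.
Only (S2, Large) has each player best-responding; Nash payoffs (12, 7).
Sequential outcome (S2, Large) coincides with the Nash profile (S2, Large).

yes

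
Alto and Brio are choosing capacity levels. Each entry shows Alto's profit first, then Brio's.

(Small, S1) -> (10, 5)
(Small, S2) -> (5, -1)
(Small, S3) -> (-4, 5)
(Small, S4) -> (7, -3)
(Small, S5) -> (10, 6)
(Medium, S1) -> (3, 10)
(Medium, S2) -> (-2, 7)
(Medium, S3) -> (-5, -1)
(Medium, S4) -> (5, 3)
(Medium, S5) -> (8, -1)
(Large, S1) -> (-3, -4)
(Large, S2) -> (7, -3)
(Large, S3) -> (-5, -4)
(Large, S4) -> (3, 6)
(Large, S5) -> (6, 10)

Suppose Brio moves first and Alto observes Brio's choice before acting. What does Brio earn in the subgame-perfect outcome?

Alto best-responds to each possible Brio move:
- S1: BR = Small, leader payoff 5.
- S2: BR = Large, leader payoff -3.
- S3: BR = Small, leader payoff 5.
- S4: BR = Small, leader payoff -3.
- S5: BR = Small, leader payoff 6.
Maximizing over 5, -3, 5, -3, 6, Brio chooses S5. Subgame-perfect outcome: (Small, S5) with payoffs (10, 6).

6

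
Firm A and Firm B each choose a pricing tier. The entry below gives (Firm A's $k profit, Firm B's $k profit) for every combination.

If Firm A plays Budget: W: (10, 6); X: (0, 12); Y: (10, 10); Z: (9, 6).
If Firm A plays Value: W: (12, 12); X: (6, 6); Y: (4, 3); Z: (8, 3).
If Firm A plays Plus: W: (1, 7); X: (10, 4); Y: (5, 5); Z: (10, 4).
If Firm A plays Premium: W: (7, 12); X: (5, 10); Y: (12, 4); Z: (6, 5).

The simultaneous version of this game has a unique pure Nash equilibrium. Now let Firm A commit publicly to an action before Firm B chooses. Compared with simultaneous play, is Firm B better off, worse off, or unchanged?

Firm B best-responds to each possible Firm A move:
- Budget → Firm B plays X (best of 6, 12, 10, 6); Firm A gets 0.
- Value → Firm B plays W (best of 12, 6, 3, 3); Firm A gets 12.
- Plus → Firm B plays W (best of 7, 4, 5, 4); Firm A gets 1.
- Premium → Firm B plays W (best of 12, 10, 4, 5); Firm A gets 7.
Among 0, 12, 1, 7, the best is 12 at Value. Subgame-perfect outcome: (Value, W) with payoffs (12, 12).
Now find the simultaneous Nash equilibrium.
Firm A's best replies: W→Value; X→Plus; Y→Premium; Z→Plus.
Firm B's best replies: Budget→X; Value→W; Plus→W; Premium→W.
Only (Value, W) has each player best-responding; Nash payoffs (12, 12).
Firm B earns 12 sequentially versus 12 at the Nash outcome: unchanged.

unchanged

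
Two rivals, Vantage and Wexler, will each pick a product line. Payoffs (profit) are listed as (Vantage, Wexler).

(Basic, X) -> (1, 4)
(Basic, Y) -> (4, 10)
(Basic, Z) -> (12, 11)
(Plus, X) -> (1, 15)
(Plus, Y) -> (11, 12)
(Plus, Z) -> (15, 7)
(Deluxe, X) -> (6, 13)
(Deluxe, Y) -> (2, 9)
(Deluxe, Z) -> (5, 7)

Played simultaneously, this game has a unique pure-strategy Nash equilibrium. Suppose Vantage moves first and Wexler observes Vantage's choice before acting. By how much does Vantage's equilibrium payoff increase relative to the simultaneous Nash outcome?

6

Work backward from Wexler's decision.
- Basic → Wexler plays Z (best of 4, 10, 11); Vantage gets 12.
- Plus → Wexler plays X (best of 15, 12, 7); Vantage gets 1.
- Deluxe → Wexler plays X (best of 13, 9, 7); Vantage gets 6.
Vantage's induced payoffs are 12, 1, 6, so Vantage commits to Basic. Subgame-perfect outcome: (Basic, Z) with payoffs (12, 11).
Now find the simultaneous Nash equilibrium.
Vantage's best replies: X→Deluxe; Y→Plus; Z→Plus.
Wexler's best replies: Basic→Z; Plus→X; Deluxe→X.
The unique mutual best reply is (Deluxe, X), giving (6, 13).
Vantage's commitment gain: 12 − 6 = 6.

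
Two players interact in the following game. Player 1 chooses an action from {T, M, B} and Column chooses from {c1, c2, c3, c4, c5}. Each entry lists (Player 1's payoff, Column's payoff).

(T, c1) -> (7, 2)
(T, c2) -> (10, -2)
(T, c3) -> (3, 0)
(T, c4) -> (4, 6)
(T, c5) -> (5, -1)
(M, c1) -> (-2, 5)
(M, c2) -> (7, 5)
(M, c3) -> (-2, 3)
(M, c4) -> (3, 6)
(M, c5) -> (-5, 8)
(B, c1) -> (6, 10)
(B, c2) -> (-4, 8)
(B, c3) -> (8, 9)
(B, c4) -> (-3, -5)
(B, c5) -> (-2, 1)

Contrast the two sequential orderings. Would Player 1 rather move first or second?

second

If Player 1 leads: Column's best replies are T→c4, M→c5, B→c1; Player 1's induced payoffs 4, -5, 6; outcome (B, c1), payoffs (6, 10).
If Column leads: Player 1's best replies are c1→T, c2→T, c3→B, c4→T, c5→T; Column's induced payoffs 2, -2, 9, 6, -1; outcome (B, c3), payoffs (8, 9).
Player 1 gets 6 moving first and 8 moving second, so Player 1 prefers to move second.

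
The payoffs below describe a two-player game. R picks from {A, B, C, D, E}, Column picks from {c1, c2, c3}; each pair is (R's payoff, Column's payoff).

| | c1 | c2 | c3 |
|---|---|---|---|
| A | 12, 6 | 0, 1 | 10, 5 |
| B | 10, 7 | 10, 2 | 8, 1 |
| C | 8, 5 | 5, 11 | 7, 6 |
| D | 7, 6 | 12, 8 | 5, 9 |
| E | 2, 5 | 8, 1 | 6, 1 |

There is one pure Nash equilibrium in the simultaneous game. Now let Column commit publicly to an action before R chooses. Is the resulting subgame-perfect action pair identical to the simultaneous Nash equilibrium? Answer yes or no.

Backward induction with Column moving first.
- c1 → R plays A (best of 12, 10, 8, 7, 2); Column gets 6.
- c2 → R plays D (best of 0, 10, 5, 12, 8); Column gets 8.
- c3 → R plays A (best of 10, 8, 7, 5, 6); Column gets 5.
Column's induced payoffs are 6, 8, 5, so Column commits to c2. Subgame-perfect outcome: (D, c2) with payoffs (12, 8).
Under simultaneous play:
R's best replies: c1→A; c2→D; c3→A.
Column's best replies: A→c1; B→c1; C→c2; D→c3; E→c1.
The unique mutual best reply is (A, c1), giving (12, 6).
Sequential outcome (D, c2) differs from the Nash profile (A, c1).

no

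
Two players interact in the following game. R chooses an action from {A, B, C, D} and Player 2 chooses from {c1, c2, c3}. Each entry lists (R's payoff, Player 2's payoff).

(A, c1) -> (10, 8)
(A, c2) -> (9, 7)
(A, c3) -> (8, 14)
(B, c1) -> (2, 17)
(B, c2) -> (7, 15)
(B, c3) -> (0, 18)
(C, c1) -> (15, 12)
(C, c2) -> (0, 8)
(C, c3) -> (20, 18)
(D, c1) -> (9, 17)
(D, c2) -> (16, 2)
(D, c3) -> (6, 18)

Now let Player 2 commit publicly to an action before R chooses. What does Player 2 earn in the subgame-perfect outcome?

18

Backward induction with Player 2 moving first.
- c1 → R plays C (best of 10, 2, 15, 9); Player 2 gets 12.
- c2 → R plays D (best of 9, 7, 0, 16); Player 2 gets 2.
- c3 → R plays C (best of 8, 0, 20, 6); Player 2 gets 18.
Among 12, 2, 18, the best is 18 at c3. Subgame-perfect outcome: (C, c3) with payoffs (20, 18).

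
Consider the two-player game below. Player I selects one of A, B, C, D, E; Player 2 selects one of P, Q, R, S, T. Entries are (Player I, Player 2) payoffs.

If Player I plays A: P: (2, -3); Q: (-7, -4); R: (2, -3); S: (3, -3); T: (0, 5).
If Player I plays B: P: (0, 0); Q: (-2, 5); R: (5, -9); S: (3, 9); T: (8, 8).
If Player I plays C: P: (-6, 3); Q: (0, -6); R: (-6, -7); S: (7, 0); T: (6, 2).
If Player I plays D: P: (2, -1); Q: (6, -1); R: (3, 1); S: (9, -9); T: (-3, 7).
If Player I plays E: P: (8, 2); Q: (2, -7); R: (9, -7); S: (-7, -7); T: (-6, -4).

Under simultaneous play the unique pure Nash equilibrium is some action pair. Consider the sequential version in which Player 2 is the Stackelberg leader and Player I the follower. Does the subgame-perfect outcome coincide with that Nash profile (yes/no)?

Player I best-responds to each possible Player 2 move:
- P → Player I plays E (best of 2, 0, -6, 2, 8); Player 2 gets 2.
- Q → Player I plays D (best of -7, -2, 0, 6, 2); Player 2 gets -1.
- R → Player I plays E (best of 2, 5, -6, 3, 9); Player 2 gets -7.
- S → Player I plays D (best of 3, 3, 7, 9, -7); Player 2 gets -9.
- T → Player I plays B (best of 0, 8, 6, -3, -6); Player 2 gets 8.
Maximizing over 2, -1, -7, -9, 8, Player 2 chooses T. Subgame-perfect outcome: (B, T) with payoffs (8, 8).
Under simultaneous play:
Player I's best replies: P→E; Q→D; R→E; S→D; T→B.
Player 2's best replies: A→T; B→S; C→P; D→T; E→P.
Only (E, P) has each player best-responding; Nash payoffs (8, 2).
Sequential outcome (B, T) differs from the Nash profile (E, P).

no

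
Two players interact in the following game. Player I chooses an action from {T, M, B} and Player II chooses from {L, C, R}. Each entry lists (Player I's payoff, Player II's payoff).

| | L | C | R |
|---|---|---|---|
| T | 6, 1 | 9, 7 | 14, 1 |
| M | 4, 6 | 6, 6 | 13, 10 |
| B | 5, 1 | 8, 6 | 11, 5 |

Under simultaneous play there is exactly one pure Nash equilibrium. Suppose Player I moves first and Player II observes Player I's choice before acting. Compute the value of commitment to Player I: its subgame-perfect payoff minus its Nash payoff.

Work backward from Player II's decision.
- T: BR = C, leader payoff 9.
- M: BR = R, leader payoff 13.
- B: BR = C, leader payoff 8.
Among 9, 13, 8, the best is 13 at M. Subgame-perfect outcome: (M, R) with payoffs (13, 10).
Under simultaneous play:
Player I's best replies: L→T; C→T; R→T.
Player II's best replies: T→C; M→R; B→C.
Only (T, C) has each player best-responding; Nash payoffs (9, 7).
Player I's commitment gain: 13 − 9 = 4.

4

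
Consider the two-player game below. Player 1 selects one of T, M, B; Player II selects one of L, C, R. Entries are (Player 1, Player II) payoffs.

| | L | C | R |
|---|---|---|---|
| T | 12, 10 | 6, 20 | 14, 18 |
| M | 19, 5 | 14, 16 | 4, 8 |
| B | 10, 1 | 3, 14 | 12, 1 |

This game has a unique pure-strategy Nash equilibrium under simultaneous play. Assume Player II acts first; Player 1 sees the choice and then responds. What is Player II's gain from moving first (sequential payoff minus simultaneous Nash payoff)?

Player 1 best-responds to each possible Player II move:
- L: BR = M, leader payoff 5.
- C: BR = M, leader payoff 16.
- R: BR = T, leader payoff 18.
Player II's induced payoffs are 5, 16, 18, so Player II commits to R. Subgame-perfect outcome: (T, R) with payoffs (14, 18).
Now find the simultaneous Nash equilibrium.
Player 1's best replies: L→M; C→M; R→T.
Player II's best replies: T→C; M→C; B→C.
The unique mutual best reply is (M, C), giving (14, 16).
Player II's commitment gain: 18 − 16 = 2.

2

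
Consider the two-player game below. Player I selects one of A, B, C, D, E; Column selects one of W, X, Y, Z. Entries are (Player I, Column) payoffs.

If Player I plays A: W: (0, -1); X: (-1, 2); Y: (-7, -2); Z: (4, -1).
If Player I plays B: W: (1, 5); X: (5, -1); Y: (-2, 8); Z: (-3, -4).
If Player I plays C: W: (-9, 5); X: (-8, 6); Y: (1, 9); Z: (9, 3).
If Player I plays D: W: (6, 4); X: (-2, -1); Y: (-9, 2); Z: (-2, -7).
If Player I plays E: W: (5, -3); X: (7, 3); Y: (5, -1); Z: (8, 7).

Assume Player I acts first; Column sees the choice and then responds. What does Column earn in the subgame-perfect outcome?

7

Column best-responds to each possible Player I move:
- A: BR = X, leader payoff -1.
- B: BR = Y, leader payoff -2.
- C: BR = Y, leader payoff 1.
- D: BR = W, leader payoff 6.
- E: BR = Z, leader payoff 8.
Player I's induced payoffs are -1, -2, 1, 6, 8, so Player I commits to E. Subgame-perfect outcome: (E, Z) with payoffs (8, 7).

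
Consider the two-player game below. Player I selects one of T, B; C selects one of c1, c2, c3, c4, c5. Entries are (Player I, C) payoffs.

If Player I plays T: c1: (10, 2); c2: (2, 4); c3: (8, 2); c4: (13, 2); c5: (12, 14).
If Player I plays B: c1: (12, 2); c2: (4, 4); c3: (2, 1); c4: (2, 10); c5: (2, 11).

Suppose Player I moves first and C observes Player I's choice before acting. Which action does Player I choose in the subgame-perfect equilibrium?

T

Backward induction with Player I moving first.
- T: BR = c5, leader payoff 12.
- B: BR = c5, leader payoff 2.
Maximizing over 12, 2, Player I chooses T. Subgame-perfect outcome: (T, c5) with payoffs (12, 14).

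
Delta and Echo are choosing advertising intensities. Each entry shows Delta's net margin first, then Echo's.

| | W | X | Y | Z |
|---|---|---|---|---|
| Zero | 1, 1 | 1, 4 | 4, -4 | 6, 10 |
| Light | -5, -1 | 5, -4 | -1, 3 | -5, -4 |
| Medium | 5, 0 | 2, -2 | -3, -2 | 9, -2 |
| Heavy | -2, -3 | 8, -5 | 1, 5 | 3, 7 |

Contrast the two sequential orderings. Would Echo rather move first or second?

If Delta leads: Echo's best replies are Zero→Z, Light→Y, Medium→W, Heavy→Z; Delta's induced payoffs 6, -1, 5, 3; outcome (Zero, Z), payoffs (6, 10).
If Echo leads: Delta's best replies are W→Medium, X→Heavy, Y→Zero, Z→Medium; Echo's induced payoffs 0, -5, -4, -2; outcome (Medium, W), payoffs (5, 0).
Echo gets 0 moving first and 10 moving second, so Echo prefers to move second.

second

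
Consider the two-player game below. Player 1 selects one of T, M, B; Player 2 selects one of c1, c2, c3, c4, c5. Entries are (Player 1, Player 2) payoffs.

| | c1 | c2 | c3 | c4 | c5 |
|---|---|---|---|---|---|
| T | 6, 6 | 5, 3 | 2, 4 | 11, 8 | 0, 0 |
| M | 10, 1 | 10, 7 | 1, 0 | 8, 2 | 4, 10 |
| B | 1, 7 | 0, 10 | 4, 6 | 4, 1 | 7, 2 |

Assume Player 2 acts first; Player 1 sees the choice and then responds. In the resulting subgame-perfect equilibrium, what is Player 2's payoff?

Player 1 best-responds to each possible Player 2 move:
- c1: Player 1 compares 6, 10, 1 and picks M; Player 2 would get 1.
- c2: Player 1 compares 5, 10, 0 and picks M; Player 2 would get 7.
- c3: Player 1 compares 2, 1, 4 and picks B; Player 2 would get 6.
- c4: Player 1 compares 11, 8, 4 and picks T; Player 2 would get 8.
- c5: Player 1 compares 0, 4, 7 and picks B; Player 2 would get 2.
Maximizing over 1, 7, 6, 8, 2, Player 2 chooses c4. Subgame-perfect outcome: (T, c4) with payoffs (11, 8).

8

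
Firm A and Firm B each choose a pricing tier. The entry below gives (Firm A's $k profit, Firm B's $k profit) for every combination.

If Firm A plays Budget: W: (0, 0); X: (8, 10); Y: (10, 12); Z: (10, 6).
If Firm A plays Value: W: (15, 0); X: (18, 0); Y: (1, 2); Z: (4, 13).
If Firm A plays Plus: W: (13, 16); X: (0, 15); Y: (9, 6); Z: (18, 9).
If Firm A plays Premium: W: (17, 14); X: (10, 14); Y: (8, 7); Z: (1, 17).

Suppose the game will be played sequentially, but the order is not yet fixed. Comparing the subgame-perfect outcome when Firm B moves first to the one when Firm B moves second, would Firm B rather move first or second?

second

If Firm A leads: Firm B's best replies are Budget→Y, Value→Z, Plus→W, Premium→Z; Firm A's induced payoffs 10, 4, 13, 1; outcome (Plus, W), payoffs (13, 16).
If Firm B leads: Firm A's best replies are W→Premium, X→Value, Y→Budget, Z→Plus; Firm B's induced payoffs 14, 0, 12, 9; outcome (Premium, W), payoffs (17, 14).
Firm B gets 14 moving first and 16 moving second, so Firm B prefers to move second.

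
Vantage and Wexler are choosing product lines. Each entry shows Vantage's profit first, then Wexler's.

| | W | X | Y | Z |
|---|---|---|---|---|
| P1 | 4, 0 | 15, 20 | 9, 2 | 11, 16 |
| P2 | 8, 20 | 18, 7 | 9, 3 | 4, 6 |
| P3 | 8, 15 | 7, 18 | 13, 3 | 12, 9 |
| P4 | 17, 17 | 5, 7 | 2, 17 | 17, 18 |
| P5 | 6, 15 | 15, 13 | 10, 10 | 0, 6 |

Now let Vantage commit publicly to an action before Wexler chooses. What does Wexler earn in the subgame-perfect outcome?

18

Solve by backward induction (Vantage leads).
- P1: BR = X, leader payoff 15.
- P2: BR = W, leader payoff 8.
- P3: BR = X, leader payoff 7.
- P4: BR = Z, leader payoff 17.
- P5: BR = W, leader payoff 6.
Among 15, 8, 7, 17, 6, the best is 17 at P4. Subgame-perfect outcome: (P4, Z) with payoffs (17, 18).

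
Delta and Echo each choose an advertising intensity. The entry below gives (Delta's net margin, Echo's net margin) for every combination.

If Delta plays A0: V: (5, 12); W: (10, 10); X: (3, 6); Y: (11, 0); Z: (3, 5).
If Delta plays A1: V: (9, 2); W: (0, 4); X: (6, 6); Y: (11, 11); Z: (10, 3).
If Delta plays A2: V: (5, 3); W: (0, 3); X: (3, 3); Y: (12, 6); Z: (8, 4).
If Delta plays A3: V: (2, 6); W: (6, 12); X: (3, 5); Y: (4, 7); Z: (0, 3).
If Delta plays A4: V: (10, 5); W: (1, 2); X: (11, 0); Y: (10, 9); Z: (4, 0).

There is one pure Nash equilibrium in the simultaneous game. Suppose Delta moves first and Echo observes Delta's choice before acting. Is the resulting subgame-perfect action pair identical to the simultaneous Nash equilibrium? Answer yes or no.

Solve by backward induction (Delta leads).
- A0 → Echo plays V (best of 12, 10, 6, 0, 5); Delta gets 5.
- A1 → Echo plays Y (best of 2, 4, 6, 11, 3); Delta gets 11.
- A2 → Echo plays Y (best of 3, 3, 3, 6, 4); Delta gets 12.
- A3 → Echo plays W (best of 6, 12, 5, 7, 3); Delta gets 6.
- A4 → Echo plays Y (best of 5, 2, 0, 9, 0); Delta gets 10.
Among 5, 11, 12, 6, 10, the best is 12 at A2. Subgame-perfect outcome: (A2, Y) with payoffs (12, 6).
For the simultaneous game, intersect best replies.
Delta's best replies: V→A4; W→A0; X→A4; Y→A2; Z→A1.
Echo's best replies: A0→V; A1→Y; A2→Y; A3→W; A4→Y.
Only (A2, Y) has each player best-responding; Nash payoffs (12, 6).
Sequential outcome (A2, Y) coincides with the Nash profile (A2, Y).

yes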